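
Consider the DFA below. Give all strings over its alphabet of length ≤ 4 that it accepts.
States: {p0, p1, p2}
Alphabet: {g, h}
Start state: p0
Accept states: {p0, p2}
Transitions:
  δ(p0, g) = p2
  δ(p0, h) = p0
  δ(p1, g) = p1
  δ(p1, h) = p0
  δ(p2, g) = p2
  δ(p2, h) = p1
ε, g, h, gg, hg, hh, ggg, ghh, hgg, hhg, hhh, gggg, gghh, ghgh, ghhg, ghhh, hggg, hghh, hhgg, hhhg, hhhh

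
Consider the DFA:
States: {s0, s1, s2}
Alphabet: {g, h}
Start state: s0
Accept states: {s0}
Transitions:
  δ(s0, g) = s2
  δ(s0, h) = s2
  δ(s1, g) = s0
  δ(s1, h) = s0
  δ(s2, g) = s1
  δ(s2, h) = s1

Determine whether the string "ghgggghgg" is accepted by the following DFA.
Processing string "ghgggghgg":
  s0 --g--> s2
  s2 --h--> s1
  s1 --g--> s0
  s0 --g--> s2
  s2 --g--> s1
  s1 --g--> s0
  s0 --h--> s2
  s2 --g--> s1
  s1 --g--> s0
Final state: s0
Accept states: {s0}
Yes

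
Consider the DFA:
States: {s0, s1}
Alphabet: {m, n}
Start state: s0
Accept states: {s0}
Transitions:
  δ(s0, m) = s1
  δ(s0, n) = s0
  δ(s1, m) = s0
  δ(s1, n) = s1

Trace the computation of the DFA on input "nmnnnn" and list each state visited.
read 'n': s0 → s0
  read 'm': s0 → s1
  read 'n': s1 → s1
  read 'n': s1 → s1
  read 'n': s1 → s1
  read 'n': s1 → s1
s0 -> s0 -> s1 -> s1 -> s1 -> s1 -> s1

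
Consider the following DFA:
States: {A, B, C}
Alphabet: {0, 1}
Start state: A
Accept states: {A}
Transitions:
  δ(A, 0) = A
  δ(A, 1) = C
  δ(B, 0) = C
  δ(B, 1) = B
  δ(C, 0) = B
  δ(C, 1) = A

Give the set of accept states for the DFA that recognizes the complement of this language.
Complement accept states = All states \ Original accept states
= {A, B, C} \ {A}
{B, C}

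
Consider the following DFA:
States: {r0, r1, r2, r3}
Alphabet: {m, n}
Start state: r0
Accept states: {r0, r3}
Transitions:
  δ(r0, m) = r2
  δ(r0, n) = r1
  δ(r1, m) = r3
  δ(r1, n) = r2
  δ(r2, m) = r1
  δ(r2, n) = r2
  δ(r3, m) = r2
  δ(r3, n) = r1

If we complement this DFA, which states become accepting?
Complement accept states = All states \ Original accept states
= {r0, r1, r2, r3} \ {r0, r3}
{r1, r2}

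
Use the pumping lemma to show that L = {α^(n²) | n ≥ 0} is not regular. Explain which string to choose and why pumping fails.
Assume L is regular with pumping length p. Idea: pumping adds a fixed amount, but gaps between consecutive squares grow.
Choose s = α^(p²) (length p² ≥ p). By the pumping lemma, s = xyz with |xy| ≤ p, |y| > 0, so |y| = k with 1 ≤ k ≤ p. Then |xy²z| = p²+k. Since p² < p²+k ≤ p²+p < (p+1)², the length p²+k lies strictly between consecutive squares, so it is not a perfect square and xy²z ∉ L.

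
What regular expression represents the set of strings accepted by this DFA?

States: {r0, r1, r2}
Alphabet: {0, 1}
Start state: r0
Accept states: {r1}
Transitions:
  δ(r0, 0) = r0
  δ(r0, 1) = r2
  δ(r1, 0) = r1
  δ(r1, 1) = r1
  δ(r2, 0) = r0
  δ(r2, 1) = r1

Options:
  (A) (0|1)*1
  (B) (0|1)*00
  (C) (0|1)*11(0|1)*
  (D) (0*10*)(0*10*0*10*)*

Check each option against the DFA on short strings; one disagreement eliminates an option:
  (A) (0|1)*1: on '1' the DFA goes r0 → r2 and rejects (r2 ∉ Accept), but the regex matches it → eliminate
  (B) (0|1)*00: on '00' the DFA goes r0 → r0 → r0 and rejects (r0 ∉ Accept), but the regex matches it → eliminate
  (C) (0|1)*11(0|1)*: agrees with the DFA on every string of length ≤ 6
  (D) (0*10*)(0*10*0*10*)*: on '1' the DFA goes r0 → r2 and rejects (r2 ∉ Accept), but the regex matches it → eliminate
Only (C) is consistent with the DFA.
(C) (0|1)*11(0|1)*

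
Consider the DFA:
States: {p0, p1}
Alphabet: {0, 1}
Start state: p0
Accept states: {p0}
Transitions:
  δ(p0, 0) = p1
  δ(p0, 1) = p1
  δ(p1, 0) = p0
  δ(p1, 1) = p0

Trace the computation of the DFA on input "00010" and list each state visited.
read '0': p0 → p1
  read '0': p1 → p0
  read '0': p0 → p1
  read '1': p1 → p0
  read '0': p0 → p1
p0 -> p1 -> p0 -> p1 -> p0 -> p1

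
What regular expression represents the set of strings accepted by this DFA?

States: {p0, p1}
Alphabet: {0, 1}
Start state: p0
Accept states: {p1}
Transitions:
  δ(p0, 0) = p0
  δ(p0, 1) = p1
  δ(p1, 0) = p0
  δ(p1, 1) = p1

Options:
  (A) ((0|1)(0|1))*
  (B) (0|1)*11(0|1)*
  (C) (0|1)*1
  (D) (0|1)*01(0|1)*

Check each option against the DFA on short strings; one disagreement eliminates an option:
  (A) ((0|1)(0|1))*: on ε the DFA stays in p0 and rejects (p0 ∉ Accept), but the regex matches it → eliminate
  (B) (0|1)*11(0|1)*: on '1' the DFA goes p0 → p1 and accepts (p1 ∈ Accept), but the regex does not match it → eliminate
  (C) (0|1)*1: agrees with the DFA on every string of length ≤ 6
  (D) (0|1)*01(0|1)*: on '1' the DFA goes p0 → p1 and accepts (p1 ∈ Accept), but the regex does not match it → eliminate
Only (C) is consistent with the DFA.
(C) (0|1)*1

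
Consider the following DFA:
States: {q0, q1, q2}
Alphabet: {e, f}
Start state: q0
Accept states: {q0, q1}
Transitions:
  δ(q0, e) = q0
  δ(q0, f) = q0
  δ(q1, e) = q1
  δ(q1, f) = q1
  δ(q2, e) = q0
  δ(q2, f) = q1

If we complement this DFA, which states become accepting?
Complement accept states = All states \ Original accept states
= {q0, q1, q2} \ {q0, q1}
{q2}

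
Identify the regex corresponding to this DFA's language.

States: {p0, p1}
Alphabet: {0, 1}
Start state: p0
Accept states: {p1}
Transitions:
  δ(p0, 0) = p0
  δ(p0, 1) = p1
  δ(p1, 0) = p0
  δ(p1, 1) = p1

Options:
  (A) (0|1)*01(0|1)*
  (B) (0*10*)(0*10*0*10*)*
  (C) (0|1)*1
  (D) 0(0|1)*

Check each option against the DFA on short strings; one disagreement eliminates an option:
  (A) (0|1)*01(0|1)*: on '1' the DFA goes p0 → p1 and accepts (p1 ∈ Accept), but the regex does not match it → eliminate
  (B) (0*10*)(0*10*0*10*)*: on '10' the DFA goes p0 → p1 → p0 and rejects (p0 ∉ Accept), but the regex matches it → eliminate
  (C) (0|1)*1: agrees with the DFA on every string of length ≤ 6
  (D) 0(0|1)*: on '0' the DFA goes p0 → p0 and rejects (p0 ∉ Accept), but the regex matches it → eliminate
Only (C) is consistent with the DFA.
(C) (0|1)*1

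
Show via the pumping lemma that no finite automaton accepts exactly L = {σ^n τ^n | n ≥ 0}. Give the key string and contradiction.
Assume L is regular with pumping length p. Idea: pumping the σ-block changes the count balance.
Choose s = σ^p τ^p (length 2p ≥ p). By the pumping lemma, s = xyz with |xy| ≤ p, |y| > 0. So y = σ^k for some k > 0 (since xy is entirely within the σ's). Pumping gives xy²z = σ^(p+k) τ^p, which is not in L since p+k ≠ p.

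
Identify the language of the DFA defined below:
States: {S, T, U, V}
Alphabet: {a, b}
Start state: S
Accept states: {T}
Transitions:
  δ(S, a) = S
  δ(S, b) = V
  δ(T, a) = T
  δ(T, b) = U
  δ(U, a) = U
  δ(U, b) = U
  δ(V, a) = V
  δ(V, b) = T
Testing a few strings:
  'b' → reject
  'ab' → reject
  'ba' → reject
  'aab' → reject
State roles: S=zero b's; T=two b's; U=≥ three b's (dead); V=one b
All strings over {a,b} containing exactly two b's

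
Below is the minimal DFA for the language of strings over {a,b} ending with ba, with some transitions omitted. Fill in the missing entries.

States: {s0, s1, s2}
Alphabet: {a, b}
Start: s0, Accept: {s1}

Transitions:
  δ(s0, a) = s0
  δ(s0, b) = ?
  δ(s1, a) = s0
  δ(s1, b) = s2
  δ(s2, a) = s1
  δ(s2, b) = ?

From the language and accept set, identify what each state tracks — s0: no suffix match; s1: suffix is ba; s2: one trailing b.
Each missing δ(q, a) is the state matching the new tracked value after reading a.
δ(s0, b) = s2; δ(s2, b) = s2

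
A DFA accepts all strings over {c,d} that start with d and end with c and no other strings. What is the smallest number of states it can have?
By Myhill–Nerode, count the distinguishable equivalence classes: four classes — empty / starts-d-ends-d / starts-d-ends-c / starts-c (dead).
4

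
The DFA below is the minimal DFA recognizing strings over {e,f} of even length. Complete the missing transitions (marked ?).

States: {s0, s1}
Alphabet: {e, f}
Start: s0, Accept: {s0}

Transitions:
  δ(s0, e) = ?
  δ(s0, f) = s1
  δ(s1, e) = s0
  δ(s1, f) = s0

From the language and accept set, identify what each state tracks — s0: even length so far; s1: odd length so far.
Each missing δ(q, a) is the state matching the new tracked value after reading a.
δ(s0, e) = s1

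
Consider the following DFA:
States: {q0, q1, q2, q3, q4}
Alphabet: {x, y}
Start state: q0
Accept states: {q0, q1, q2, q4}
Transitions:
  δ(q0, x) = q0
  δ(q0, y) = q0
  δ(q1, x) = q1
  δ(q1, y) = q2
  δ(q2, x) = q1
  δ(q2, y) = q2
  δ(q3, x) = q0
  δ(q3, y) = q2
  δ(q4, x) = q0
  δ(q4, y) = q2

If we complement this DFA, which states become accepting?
Complement accept states = All states \ Original accept states
= {q0, q1, q2, q3, q4} \ {q0, q1, q2, q4}
{q3}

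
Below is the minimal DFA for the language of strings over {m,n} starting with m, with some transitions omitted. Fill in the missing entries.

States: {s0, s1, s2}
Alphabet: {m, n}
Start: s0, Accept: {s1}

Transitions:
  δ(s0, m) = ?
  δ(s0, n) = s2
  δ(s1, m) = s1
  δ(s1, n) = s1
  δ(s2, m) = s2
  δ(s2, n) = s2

From the language and accept set, identify what each state tracks — s0: no input read; s1: started with m; s2: started with n (dead).
Each missing δ(q, a) is the state matching the new tracked value after reading a.
δ(s0, m) = s1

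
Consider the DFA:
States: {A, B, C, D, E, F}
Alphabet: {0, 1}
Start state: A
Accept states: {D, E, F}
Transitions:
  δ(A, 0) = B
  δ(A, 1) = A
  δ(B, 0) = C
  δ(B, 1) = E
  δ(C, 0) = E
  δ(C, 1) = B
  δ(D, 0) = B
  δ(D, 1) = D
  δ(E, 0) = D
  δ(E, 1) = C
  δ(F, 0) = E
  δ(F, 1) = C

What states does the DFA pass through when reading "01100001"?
read '0': A → B
  read '1': B → E
  read '1': E → C
  read '0': C → E
  read '0': E → D
  read '0': D → B
  read '0': B → C
  read '1': C → B
A -> B -> E -> C -> E -> D -> B -> C -> B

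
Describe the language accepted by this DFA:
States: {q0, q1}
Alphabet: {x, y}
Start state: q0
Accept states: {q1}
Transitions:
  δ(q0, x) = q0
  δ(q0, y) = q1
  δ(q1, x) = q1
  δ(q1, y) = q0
Testing a few strings:
  'y' → accept
  'yxy' → reject
  'yy' → reject
  'xx' → reject
State roles: q0=even number of y's so far; q1=odd number of y's so far
All strings over {x,y} with an odd number of y's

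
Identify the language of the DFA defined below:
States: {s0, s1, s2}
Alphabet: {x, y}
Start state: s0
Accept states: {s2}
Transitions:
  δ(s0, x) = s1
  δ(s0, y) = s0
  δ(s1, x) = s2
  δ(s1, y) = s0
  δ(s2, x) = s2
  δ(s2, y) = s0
Testing a few strings:
  'yxy' → reject
  'yy' → reject
  'yyyy' → reject
  'xx' → accept
State roles: s0=last symbol not x; s1=one trailing x; s2=two trailing x's
All strings over {x,y} ending with xx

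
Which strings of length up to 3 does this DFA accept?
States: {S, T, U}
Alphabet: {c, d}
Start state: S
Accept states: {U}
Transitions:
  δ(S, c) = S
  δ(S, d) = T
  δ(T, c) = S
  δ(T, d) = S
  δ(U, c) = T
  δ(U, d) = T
None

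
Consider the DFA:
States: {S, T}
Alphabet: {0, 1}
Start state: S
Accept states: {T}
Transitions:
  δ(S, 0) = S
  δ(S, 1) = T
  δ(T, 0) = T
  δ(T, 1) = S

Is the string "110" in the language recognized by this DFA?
Processing string "110":
  S --1--> T
  T --1--> S
  S --0--> S
Final state: S
Accept states: {T}
No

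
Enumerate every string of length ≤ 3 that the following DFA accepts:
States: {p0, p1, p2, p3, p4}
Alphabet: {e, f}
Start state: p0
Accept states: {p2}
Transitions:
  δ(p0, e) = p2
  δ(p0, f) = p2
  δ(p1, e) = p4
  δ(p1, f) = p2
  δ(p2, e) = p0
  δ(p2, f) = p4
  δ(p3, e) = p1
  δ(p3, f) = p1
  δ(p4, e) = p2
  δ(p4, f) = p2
e, f, eee, eef, efe, eff, fee, fef, ffe, fff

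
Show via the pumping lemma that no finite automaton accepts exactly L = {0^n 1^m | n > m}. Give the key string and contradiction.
Assume L is regular with pumping length p. Idea: pumping down the 0-block drops the 0-count to at most the 1-count.
Choose s = 0^(p+1) 1^p ∈ L (|s| = 2p+1 ≥ p). By the pumping lemma, s = xyz with |xy| ≤ p, |y| > 0, so y = 0^k with k ≥ 1. Take i = 0: xz = 0^(p+1−k) 1^p. Since k ≥ 1, p+1−k ≤ p, so the number of 0's is no longer strictly greater than the number of 1's, hence xz ∉ L.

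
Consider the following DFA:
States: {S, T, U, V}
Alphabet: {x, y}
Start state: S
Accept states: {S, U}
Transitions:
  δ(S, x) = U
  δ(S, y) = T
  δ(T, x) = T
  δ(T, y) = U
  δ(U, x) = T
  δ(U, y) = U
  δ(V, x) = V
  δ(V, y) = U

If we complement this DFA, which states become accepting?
Complement accept states = All states \ Original accept states
= {S, T, U, V} \ {S, U}
{T, V}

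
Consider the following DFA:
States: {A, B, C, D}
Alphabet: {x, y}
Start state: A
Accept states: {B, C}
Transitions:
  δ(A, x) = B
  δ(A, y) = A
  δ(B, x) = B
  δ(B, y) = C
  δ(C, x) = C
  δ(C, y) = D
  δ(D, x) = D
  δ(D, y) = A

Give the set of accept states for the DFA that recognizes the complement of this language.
Complement accept states = All states \ Original accept states
= {A, B, C, D} \ {B, C}
{A, D}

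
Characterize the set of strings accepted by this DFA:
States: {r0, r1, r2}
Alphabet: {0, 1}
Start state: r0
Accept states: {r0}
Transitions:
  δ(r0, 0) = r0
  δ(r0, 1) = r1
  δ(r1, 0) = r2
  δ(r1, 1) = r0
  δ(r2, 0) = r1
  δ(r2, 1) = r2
Testing a few strings:
  '0' → accept
  '1' → reject
  '0010' → reject
  '11' → accept
State roles: r0=value ≡ 0 (mod 3); r1=value ≡ 1 (mod 3); r2=value ≡ 2 (mod 3)
All binary strings representing a multiple of 3 (read in base 2; leading zeros allowed and ε counts as 0)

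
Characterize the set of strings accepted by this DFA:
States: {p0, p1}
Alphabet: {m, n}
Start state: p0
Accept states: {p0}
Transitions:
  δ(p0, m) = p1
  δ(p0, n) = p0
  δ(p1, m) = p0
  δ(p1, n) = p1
Testing a few strings:
  'nn' → accept
  'mm' → accept
  'mnn' → reject
  'nnm' → reject
State roles: p0=even number of m's so far; p1=odd number of m's so far
All strings over {m,n} with an even number of m's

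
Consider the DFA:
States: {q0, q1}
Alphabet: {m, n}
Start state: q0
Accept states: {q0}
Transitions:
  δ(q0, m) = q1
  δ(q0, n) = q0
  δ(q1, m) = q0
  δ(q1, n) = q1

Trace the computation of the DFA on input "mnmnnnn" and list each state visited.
read 'm': q0 → q1
  read 'n': q1 → q1
  read 'm': q1 → q0
  read 'n': q0 → q0
  read 'n': q0 → q0
  read 'n': q0 → q0
  read 'n': q0 → q0
q0 -> q1 -> q1 -> q0 -> q0 -> q0 -> q0 -> q0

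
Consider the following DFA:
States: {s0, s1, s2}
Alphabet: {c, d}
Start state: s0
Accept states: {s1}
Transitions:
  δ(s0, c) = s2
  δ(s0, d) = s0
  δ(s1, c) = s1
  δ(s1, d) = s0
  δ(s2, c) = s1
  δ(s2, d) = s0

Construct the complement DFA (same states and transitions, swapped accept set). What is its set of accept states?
Complement accept states = All states \ Original accept states
= {s0, s1, s2} \ {s1}
{s0, s2}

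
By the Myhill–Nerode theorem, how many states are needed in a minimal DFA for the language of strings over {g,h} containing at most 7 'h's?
By Myhill–Nerode, count the distinguishable equivalence classes: 9 classes — having seen 0, 1, …, 7, or >7 copies of 'h'; counts 0 through 7 are accepting and >7 is dead.
9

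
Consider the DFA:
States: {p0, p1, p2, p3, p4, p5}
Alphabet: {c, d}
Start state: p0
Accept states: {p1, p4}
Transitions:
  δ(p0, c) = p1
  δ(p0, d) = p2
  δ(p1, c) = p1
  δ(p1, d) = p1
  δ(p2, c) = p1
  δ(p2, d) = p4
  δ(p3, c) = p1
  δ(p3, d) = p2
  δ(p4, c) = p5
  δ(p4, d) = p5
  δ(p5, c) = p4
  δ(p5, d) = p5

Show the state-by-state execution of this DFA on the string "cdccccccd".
read 'c': p0 → p1
  read 'd': p1 → p1
  read 'c': p1 → p1
  read 'c': p1 → p1
  read 'c': p1 → p1
  read 'c': p1 → p1
  read 'c': p1 → p1
  read 'c': p1 → p1
  read 'd': p1 → p1
p0 -> p1 -> p1 -> p1 -> p1 -> p1 -> p1 -> p1 -> p1 -> p1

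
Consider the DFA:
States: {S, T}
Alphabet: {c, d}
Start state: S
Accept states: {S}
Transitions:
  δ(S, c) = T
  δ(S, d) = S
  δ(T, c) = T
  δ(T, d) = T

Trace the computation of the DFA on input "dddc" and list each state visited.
read 'd': S → S
  read 'd': S → S
  read 'd': S → S
  read 'c': S → T
S -> S -> S -> S -> T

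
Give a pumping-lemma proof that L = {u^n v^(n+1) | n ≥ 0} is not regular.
Assume L is regular with pumping length p. Idea: pumping the u-block breaks the fixed offset of 1.
Choose s = u^p v^(p+1) ∈ L. By the pumping lemma, s = xyz with |xy| ≤ p, |y| > 0, so y = u^k with k ≥ 1. Then xy²z = u^(p+k) v^(p+1). For this to be in L we would need p+1 = (p+k)+1, i.e. k = 0, contradicting k ≥ 1. So xy²z ∉ L.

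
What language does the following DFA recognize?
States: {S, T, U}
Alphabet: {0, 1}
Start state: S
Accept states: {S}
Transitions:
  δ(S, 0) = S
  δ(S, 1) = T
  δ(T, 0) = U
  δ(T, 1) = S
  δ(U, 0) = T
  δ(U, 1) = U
Testing a few strings:
  '0' → accept
  '011' → accept
  '1001' → accept
  '0011' → accept
State roles: S=value ≡ 0 (mod 3); T=value ≡ 1 (mod 3); U=value ≡ 2 (mod 3)
All binary strings representing a multiple of 3 (read in base 2; leading zeros allowed and ε counts as 0)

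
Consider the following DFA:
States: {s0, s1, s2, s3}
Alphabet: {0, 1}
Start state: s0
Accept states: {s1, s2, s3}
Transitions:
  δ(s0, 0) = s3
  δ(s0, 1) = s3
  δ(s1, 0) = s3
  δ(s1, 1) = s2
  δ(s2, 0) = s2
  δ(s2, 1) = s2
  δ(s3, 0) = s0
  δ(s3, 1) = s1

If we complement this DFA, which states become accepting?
Complement accept states = All states \ Original accept states
= {s0, s1, s2, s3} \ {s1, s2, s3}
{s0}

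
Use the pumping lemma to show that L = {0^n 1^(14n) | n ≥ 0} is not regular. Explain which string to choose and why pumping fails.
Assume L is regular with pumping length p. Idea: pumping the 0-block breaks the 1:14 ratio.
Choose s = 0^p 1^(14p) (length 15p ≥ p). By the pumping lemma, s = xyz with |xy| ≤ p, |y| > 0, so y = 0^k with k ≥ 1. Then xy²z = 0^(p+k) 1^(14p). For this to be in L we would need 14p = 14(p+k), i.e. 14k = 0, contradicting k ≥ 1. So xy²z ∉ L.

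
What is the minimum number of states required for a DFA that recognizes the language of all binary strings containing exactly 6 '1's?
By Myhill–Nerode, count the distinguishable equivalence classes: 8 classes — having seen 0, 1, …, 6, or >6 copies of '1'; the count-6 class is the only accepting one and >6 is dead.
8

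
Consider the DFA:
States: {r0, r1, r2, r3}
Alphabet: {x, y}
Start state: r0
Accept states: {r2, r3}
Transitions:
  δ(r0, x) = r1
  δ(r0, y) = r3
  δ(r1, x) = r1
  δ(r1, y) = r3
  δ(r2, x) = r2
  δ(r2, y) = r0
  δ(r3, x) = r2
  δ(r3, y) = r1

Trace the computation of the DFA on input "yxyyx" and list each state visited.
read 'y': r0 → r3
  read 'x': r3 → r2
  read 'y': r2 → r0
  read 'y': r0 → r3
  read 'x': r3 → r2
r0 -> r3 -> r2 -> r0 -> r3 -> r2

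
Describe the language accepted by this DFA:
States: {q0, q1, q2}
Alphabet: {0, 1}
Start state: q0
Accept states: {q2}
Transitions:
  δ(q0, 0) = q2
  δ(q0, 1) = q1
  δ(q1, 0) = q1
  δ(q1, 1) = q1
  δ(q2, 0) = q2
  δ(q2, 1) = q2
Testing a few strings:
  '1' → reject
  '11' → reject
  '100' → reject
  '011' → accept
State roles: q0=no input read; q1=started with 1 (dead); q2=started with 0
All binary strings starting with 0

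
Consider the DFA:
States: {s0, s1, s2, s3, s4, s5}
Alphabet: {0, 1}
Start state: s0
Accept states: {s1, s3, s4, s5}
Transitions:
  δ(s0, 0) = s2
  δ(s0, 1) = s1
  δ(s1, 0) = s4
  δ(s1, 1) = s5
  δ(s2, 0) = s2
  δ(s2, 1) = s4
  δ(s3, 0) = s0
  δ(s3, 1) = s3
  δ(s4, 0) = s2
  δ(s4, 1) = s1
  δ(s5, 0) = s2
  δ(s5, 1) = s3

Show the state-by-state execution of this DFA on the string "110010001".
read '1': s0 → s1
  read '1': s1 → s5
  read '0': s5 → s2
  read '0': s2 → s2
  read '1': s2 → s4
  read '0': s4 → s2
  read '0': s2 → s2
  read '0': s2 → s2
  read '1': s2 → s4
s0 -> s1 -> s5 -> s2 -> s2 -> s4 -> s2 -> s2 -> s2 -> s4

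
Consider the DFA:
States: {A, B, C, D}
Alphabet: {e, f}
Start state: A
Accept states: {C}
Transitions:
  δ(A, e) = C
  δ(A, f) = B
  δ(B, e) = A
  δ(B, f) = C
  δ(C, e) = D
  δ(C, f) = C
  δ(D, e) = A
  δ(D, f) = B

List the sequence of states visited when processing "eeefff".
read 'e': A → C
  read 'e': C → D
  read 'e': D → A
  read 'f': A → B
  read 'f': B → C
  read 'f': C → C
A -> C -> D -> A -> B -> C -> C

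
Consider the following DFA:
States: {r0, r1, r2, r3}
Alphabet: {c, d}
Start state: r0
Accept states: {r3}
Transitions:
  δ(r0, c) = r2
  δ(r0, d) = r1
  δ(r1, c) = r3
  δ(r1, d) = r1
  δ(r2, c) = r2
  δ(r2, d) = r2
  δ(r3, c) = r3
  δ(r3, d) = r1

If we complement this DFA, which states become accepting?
Complement accept states = All states \ Original accept states
= {r0, r1, r2, r3} \ {r3}
{r0, r1, r2}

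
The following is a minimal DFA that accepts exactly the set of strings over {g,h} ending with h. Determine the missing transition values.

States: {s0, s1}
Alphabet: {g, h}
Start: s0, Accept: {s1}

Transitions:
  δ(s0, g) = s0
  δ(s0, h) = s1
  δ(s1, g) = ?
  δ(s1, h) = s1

From the language and accept set, identify what each state tracks — s0: last symbol not h; s1: last symbol is h.
Each missing δ(q, a) is the state matching the new tracked value after reading a.
δ(s1, g) = s0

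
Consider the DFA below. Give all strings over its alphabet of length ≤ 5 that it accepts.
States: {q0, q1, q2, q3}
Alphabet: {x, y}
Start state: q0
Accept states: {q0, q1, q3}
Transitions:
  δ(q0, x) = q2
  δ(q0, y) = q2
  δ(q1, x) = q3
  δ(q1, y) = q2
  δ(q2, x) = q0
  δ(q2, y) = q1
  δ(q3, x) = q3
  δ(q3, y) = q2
ε, xx, xy, yx, yy, xyx, yyx, xxxx, xxxy, xxyx, xxyy, xyxx, xyyx, xyyy, yxxx, yxxy, yxyx, yxyy, yyxx, yyyx, yyyy, xxxyx, xxyyx, xyxxx, xyxyx, xyxyy, xyyyx, yxxyx, yxyyx, yyxxx, yyxyx, yyxyy, yyyyx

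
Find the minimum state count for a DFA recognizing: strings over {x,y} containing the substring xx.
By Myhill–Nerode, count the distinguishable equivalence classes: 3 classes — one per longest suffix of the input that is a prefix of 'xx' (lengths 0 through 1), plus an absorbing 'already seen xx' class.
3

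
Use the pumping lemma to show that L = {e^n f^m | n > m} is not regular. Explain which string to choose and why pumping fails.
Assume L is regular with pumping length p. Idea: pumping down the e-block drops the e-count to at most the f-count.
Choose s = e^(p+1) f^p ∈ L (|s| = 2p+1 ≥ p). By the pumping lemma, s = xyz with |xy| ≤ p, |y| > 0, so y = e^k with k ≥ 1. Take i = 0: xz = e^(p+1−k) f^p. Since k ≥ 1, p+1−k ≤ p, so the number of e's is no longer strictly greater than the number of f's, hence xz ∉ L.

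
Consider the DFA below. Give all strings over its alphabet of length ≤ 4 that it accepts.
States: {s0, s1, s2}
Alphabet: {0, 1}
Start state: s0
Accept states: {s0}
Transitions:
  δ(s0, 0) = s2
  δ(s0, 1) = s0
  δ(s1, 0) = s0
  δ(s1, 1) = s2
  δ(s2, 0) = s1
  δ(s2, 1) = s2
ε, 1, 11, 000, 111, 0001, 0100, 1000, 1111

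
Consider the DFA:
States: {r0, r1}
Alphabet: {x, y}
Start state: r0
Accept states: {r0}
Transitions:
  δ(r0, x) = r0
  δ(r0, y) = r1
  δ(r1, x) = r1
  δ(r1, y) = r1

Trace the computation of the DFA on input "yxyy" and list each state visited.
read 'y': r0 → r1
  read 'x': r1 → r1
  read 'y': r1 → r1
  read 'y': r1 → r1
r0 -> r1 -> r1 -> r1 -> r1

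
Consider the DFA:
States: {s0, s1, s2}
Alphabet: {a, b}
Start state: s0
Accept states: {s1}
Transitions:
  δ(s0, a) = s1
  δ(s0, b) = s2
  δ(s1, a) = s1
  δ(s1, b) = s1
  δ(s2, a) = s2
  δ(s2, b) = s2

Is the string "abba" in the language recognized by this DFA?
Processing string "abba":
  s0 --a--> s1
  s1 --b--> s1
  s1 --b--> s1
  s1 --a--> s1
Final state: s1
Accept states: {s1}
Yes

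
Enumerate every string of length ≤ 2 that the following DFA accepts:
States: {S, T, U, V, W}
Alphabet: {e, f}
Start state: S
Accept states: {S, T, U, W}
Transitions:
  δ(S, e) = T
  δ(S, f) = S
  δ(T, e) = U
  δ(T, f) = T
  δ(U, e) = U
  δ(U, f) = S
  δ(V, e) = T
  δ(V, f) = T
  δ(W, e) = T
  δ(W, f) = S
ε, e, f, ee, ef, fe, ff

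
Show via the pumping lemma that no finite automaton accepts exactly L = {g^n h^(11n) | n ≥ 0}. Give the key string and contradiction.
Assume L is regular with pumping length p. Idea: pumping the g-block breaks the 1:11 ratio.
Choose s = g^p h^(11p) (length 12p ≥ p). By the pumping lemma, s = xyz with |xy| ≤ p, |y| > 0, so y = g^k with k ≥ 1. Then xy²z = g^(p+k) h^(11p). For this to be in L we would need 11p = 11(p+k), i.e. 11k = 0, contradicting k ≥ 1. So xy²z ∉ L.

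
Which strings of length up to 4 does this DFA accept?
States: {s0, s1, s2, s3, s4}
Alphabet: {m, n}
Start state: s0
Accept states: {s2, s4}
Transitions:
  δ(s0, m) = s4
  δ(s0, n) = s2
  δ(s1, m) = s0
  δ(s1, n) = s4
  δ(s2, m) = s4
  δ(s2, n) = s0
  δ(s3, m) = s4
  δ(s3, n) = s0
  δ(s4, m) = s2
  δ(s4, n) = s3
m, n, mm, nm, mmm, mnm, nmm, nnm, nnn, mmmm, mmnm, mmnn, mnmm, mnnm, mnnn, nmmm, nmnm, nnmm, nnnm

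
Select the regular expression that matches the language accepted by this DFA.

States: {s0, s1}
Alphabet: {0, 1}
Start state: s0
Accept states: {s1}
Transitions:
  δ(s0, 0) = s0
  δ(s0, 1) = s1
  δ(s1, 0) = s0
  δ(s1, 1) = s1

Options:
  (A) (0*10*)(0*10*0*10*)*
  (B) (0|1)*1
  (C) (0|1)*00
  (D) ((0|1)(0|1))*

Check each option against the DFA on short strings; one disagreement eliminates an option:
  (A) (0*10*)(0*10*0*10*)*: on '10' the DFA goes s0 → s1 → s0 and rejects (s0 ∉ Accept), but the regex matches it → eliminate
  (B) (0|1)*1: agrees with the DFA on every string of length ≤ 6
  (C) (0|1)*00: on '1' the DFA goes s0 → s1 and accepts (s1 ∈ Accept), but the regex does not match it → eliminate
  (D) ((0|1)(0|1))*: on ε the DFA stays in s0 and rejects (s0 ∉ Accept), but the regex matches it → eliminate
Only (B) is consistent with the DFA.
(B) (0|1)*1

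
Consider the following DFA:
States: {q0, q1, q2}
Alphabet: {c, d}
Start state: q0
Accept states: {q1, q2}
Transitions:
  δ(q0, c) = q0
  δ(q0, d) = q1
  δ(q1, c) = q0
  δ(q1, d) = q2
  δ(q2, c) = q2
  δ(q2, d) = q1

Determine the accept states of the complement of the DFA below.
Complement accept states = All states \ Original accept states
= {q0, q1, q2} \ {q1, q2}
{q0}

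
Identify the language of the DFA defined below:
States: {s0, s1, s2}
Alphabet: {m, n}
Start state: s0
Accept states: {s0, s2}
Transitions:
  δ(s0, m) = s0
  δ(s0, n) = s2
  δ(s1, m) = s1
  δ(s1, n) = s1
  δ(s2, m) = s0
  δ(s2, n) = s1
Testing a few strings:
  'nmnn' → reject
  'nnn' → reject
  'mmmn' → accept
  'nmn' → accept
State roles: s0=last symbol not n (ok); s1=saw nn (dead); s2=last symbol n (ok)
All strings over {m,n} with no two consecutive n's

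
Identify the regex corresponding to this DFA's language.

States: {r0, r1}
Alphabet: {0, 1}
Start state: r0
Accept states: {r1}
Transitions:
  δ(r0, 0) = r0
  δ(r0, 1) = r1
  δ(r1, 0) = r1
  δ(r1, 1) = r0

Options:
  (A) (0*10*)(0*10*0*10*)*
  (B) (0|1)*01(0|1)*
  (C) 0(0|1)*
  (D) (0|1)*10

Check each option against the DFA on short strings; one disagreement eliminates an option:
  (A) (0*10*)(0*10*0*10*)*: agrees with the DFA on every string of length ≤ 6
  (B) (0|1)*01(0|1)*: on '1' the DFA goes r0 → r1 and accepts (r1 ∈ Accept), but the regex does not match it → eliminate
  (C) 0(0|1)*: on '0' the DFA goes r0 → r0 and rejects (r0 ∉ Accept), but the regex matches it → eliminate
  (D) (0|1)*10: on '1' the DFA goes r0 → r1 and accepts (r1 ∈ Accept), but the regex does not match it → eliminate
Only (A) is consistent with the DFA.
(A) (0*10*)(0*10*0*10*)*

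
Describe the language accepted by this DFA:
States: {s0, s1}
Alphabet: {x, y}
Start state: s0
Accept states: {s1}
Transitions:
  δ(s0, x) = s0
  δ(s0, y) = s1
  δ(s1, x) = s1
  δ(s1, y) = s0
Testing a few strings:
  'xyx' → accept
  'y' → accept
  'x' → reject
  'xyy' → reject
State roles: s0=even number of y's so far; s1=odd number of y's so far
All strings over {x,y} with an odd number of y's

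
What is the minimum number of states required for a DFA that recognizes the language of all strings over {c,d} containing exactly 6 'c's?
By Myhill–Nerode, count the distinguishable equivalence classes: 8 classes — having seen 0, 1, …, 6, or >6 copies of 'c'; the count-6 class is the only accepting one and >6 is dead.
8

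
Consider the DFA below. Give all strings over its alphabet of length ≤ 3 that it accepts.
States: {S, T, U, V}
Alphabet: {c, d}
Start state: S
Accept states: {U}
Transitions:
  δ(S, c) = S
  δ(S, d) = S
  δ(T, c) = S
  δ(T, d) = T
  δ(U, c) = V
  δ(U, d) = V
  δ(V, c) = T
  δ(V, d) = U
None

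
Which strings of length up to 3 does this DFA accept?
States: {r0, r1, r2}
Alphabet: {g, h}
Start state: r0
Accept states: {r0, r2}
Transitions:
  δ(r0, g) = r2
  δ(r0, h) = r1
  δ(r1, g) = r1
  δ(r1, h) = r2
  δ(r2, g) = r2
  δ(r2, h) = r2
ε, g, gg, gh, hh, ggg, ggh, ghg, ghh, hgh, hhg, hhh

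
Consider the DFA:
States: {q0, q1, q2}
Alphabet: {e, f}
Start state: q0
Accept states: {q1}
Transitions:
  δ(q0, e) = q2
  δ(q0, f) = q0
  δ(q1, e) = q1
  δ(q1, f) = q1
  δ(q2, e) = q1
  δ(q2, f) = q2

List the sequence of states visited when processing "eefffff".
read 'e': q0 → q2
  read 'e': q2 → q1
  read 'f': q1 → q1
  read 'f': q1 → q1
  read 'f': q1 → q1
  read 'f': q1 → q1
  read 'f': q1 → q1
q0 -> q2 -> q1 -> q1 -> q1 -> q1 -> q1 -> q1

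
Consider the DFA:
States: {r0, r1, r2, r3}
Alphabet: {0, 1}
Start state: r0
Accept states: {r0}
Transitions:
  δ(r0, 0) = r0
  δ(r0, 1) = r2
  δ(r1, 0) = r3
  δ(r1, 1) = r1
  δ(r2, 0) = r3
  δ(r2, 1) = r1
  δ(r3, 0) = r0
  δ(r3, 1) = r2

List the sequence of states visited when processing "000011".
read '0': r0 → r0
  read '0': r0 → r0
  read '0': r0 → r0
  read '0': r0 → r0
  read '1': r0 → r2
  read '1': r2 → r1
r0 -> r0 -> r0 -> r0 -> r0 -> r2 -> r1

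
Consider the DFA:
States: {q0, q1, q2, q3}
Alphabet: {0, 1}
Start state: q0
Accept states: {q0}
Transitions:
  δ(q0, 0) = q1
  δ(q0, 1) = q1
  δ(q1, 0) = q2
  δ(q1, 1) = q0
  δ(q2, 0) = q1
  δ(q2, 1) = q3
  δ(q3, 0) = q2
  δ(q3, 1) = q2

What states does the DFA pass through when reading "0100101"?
read '0': q0 → q1
  read '1': q1 → q0
  read '0': q0 → q1
  read '0': q1 → q2
  read '1': q2 → q3
  read '0': q3 → q2
  read '1': q2 → q3
q0 -> q1 -> q0 -> q1 -> q2 -> q3 -> q2 -> q3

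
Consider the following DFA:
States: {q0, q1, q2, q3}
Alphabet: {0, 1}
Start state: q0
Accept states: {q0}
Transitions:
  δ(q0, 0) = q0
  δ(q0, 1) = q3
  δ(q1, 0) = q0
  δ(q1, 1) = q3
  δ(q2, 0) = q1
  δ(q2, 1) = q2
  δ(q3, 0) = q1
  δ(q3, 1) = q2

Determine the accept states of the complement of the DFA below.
Complement accept states = All states \ Original accept states
= {q0, q1, q2, q3} \ {q0}
{q1, q2, q3}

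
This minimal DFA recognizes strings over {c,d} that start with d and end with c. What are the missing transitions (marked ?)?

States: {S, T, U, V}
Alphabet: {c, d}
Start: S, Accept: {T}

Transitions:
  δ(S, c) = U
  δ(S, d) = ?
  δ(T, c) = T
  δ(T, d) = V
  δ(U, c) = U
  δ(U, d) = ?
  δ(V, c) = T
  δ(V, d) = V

From the language and accept set, identify what each state tracks — S: no input read; T: started with d, last symbol c; U: started with c (dead); V: started with d, last symbol d.
Each missing δ(q, a) is the state matching the new tracked value after reading a.
δ(S, d) = V; δ(U, d) = U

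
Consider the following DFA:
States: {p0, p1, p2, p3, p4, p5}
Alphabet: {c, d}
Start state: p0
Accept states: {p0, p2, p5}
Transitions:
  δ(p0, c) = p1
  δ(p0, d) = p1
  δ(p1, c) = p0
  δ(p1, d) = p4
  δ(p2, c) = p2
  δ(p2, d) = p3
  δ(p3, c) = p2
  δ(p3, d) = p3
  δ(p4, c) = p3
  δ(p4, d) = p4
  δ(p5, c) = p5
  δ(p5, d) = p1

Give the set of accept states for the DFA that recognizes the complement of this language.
Complement accept states = All states \ Original accept states
= {p0, p1, p2, p3, p4, p5} \ {p0, p2, p5}
{p1, p3, p4}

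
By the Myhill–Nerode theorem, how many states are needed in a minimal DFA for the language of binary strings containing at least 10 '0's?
By Myhill–Nerode, count the distinguishable equivalence classes: 11 classes — having seen 0, 1, …, 9, or ≥10 copies of '0'; any two classes i < j (j ≤ 10) are distinguished by the string 0^(10−j), which takes class j to 10 copies (accepted) but leaves class i below 10 (rejected).
11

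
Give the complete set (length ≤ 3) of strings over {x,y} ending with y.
y, xy, yy, xxy, xyy, yxy, yyy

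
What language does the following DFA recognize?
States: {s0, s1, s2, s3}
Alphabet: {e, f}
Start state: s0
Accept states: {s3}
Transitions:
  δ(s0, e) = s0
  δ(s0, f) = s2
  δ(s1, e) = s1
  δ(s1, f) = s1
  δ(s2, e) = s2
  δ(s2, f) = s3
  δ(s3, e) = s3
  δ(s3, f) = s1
Testing a few strings:
  'eeff' → accept
  'e' → reject
  'eef' → reject
  'effe' → accept
State roles: s0=zero f's; s1=≥ three f's (dead); s2=one f; s3=two f's
All strings over {e,f} containing exactly two f's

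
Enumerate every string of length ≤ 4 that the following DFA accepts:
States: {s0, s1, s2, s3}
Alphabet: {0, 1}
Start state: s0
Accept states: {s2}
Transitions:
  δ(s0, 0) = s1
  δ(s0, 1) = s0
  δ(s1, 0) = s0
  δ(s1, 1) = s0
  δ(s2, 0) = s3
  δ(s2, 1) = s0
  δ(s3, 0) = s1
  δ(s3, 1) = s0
None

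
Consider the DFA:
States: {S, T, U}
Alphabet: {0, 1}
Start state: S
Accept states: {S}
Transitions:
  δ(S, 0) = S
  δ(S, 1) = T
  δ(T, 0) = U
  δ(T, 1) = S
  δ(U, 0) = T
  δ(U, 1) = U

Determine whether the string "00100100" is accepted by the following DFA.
Processing string "00100100":
  S --0--> S
  S --0--> S
  S --1--> T
  T --0--> U
  U --0--> T
  T --1--> S
  S --0--> S
  S --0--> S
Final state: S
Accept states: {S}
Yes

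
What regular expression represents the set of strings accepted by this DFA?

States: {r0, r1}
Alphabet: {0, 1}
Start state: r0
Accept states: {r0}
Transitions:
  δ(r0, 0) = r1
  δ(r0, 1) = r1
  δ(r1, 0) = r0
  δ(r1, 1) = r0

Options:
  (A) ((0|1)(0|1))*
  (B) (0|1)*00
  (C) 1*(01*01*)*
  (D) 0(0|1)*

Check each option against the DFA on short strings; one disagreement eliminates an option:
  (A) ((0|1)(0|1))*: agrees with the DFA on every string of length ≤ 6
  (B) (0|1)*00: on ε the DFA stays in r0 and accepts (r0 ∈ Accept), but the regex does not match it → eliminate
  (C) 1*(01*01*)*: on '1' the DFA goes r0 → r1 and rejects (r1 ∉ Accept), but the regex matches it → eliminate
  (D) 0(0|1)*: on ε the DFA stays in r0 and accepts (r0 ∈ Accept), but the regex does not match it → eliminate
Only (A) is consistent with the DFA.
(A) ((0|1)(0|1))*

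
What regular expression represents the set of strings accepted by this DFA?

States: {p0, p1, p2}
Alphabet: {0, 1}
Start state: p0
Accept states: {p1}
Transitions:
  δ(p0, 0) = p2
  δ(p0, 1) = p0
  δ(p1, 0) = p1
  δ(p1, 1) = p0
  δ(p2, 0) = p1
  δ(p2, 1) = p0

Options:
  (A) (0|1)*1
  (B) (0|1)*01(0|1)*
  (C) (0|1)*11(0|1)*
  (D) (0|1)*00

Check each option against the DFA on short strings; one disagreement eliminates an option:
  (A) (0|1)*1: on '1' the DFA goes p0 → p0 and rejects (p0 ∉ Accept), but the regex matches it → eliminate
  (B) (0|1)*01(0|1)*: on '00' the DFA goes p0 → p2 → p1 and accepts (p1 ∈ Accept), but the regex does not match it → eliminate
  (C) (0|1)*11(0|1)*: on '00' the DFA goes p0 → p2 → p1 and accepts (p1 ∈ Accept), but the regex does not match it → eliminate
  (D) (0|1)*00: agrees with the DFA on every string of length ≤ 6
Only (D) is consistent with the DFA.
(D) (0|1)*00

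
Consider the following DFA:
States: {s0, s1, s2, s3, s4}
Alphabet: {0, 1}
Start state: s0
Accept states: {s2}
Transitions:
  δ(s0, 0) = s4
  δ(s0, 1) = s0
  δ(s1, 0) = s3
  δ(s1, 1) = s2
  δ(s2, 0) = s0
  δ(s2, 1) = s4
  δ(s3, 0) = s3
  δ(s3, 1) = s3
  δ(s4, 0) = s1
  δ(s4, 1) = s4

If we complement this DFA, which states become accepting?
Complement accept states = All states \ Original accept states
= {s0, s1, s2, s3, s4} \ {s2}
{s0, s1, s3, s4}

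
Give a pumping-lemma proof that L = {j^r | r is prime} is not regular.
Assume L is regular with pumping length p. Idea: pumping by a suitable count produces a composite length.
Let q be a prime with q ≥ p and choose s = j^q ∈ L. By the pumping lemma, s = xyz with |xy| ≤ p, |y| = k ≥ 1. Take i = q+1: |xy^(q+1)z| = q + q·k = q(1+k). Since q ≥ 2 and 1+k ≥ 2, q(1+k) is composite, so xy^(q+1)z ∉ L.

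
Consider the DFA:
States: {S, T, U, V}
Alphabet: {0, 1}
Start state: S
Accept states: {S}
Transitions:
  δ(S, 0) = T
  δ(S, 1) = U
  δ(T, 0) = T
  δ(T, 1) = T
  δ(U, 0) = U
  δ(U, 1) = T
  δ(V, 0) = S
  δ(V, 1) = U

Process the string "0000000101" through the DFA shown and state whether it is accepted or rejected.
Processing string "0000000101":
  S --0--> T
  T --0--> T
  T --0--> T
  T --0--> T
  T --0--> T
  T --0--> T
  T --0--> T
  T --1--> T
  T --0--> T
  T --1--> T
Final state: T
Accept states: {S}
No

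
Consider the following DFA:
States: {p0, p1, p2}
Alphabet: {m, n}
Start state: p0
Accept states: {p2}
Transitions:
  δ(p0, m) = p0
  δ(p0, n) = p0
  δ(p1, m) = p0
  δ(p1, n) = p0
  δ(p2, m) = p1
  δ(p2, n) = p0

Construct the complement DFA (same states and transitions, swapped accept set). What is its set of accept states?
Complement accept states = All states \ Original accept states
= {p0, p1, p2} \ {p2}
{p0, p1}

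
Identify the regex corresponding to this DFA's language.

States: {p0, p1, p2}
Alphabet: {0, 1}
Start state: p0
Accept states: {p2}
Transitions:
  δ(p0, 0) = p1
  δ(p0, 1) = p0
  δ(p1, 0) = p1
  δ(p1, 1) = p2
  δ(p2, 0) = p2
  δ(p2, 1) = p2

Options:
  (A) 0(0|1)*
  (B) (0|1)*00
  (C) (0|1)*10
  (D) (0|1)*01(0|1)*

Check each option against the DFA on short strings; one disagreement eliminates an option:
  (A) 0(0|1)*: on '0' the DFA goes p0 → p1 and rejects (p1 ∉ Accept), but the regex matches it → eliminate
  (B) (0|1)*00: on '00' the DFA goes p0 → p1 → p1 and rejects (p1 ∉ Accept), but the regex matches it → eliminate
  (C) (0|1)*10: on '01' the DFA goes p0 → p1 → p2 and accepts (p2 ∈ Accept), but the regex does not match it → eliminate
  (D) (0|1)*01(0|1)*: agrees with the DFA on every string of length ≤ 6
Only (D) is consistent with the DFA.
(D) (0|1)*01(0|1)*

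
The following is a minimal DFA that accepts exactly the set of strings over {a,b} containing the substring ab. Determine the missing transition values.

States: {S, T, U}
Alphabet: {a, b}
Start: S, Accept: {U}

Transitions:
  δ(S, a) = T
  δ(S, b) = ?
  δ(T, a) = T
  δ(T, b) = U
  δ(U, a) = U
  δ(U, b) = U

From the language and accept set, identify what each state tracks — S: no a seen yet; T: seen a a, waiting for b; U: substring ab seen.
Each missing δ(q, a) is the state matching the new tracked value after reading a.
δ(S, b) = S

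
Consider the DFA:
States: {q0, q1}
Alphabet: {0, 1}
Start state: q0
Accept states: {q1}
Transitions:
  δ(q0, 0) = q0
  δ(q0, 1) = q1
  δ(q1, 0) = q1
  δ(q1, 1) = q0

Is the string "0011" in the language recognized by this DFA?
Processing string "0011":
  q0 --0--> q0
  q0 --0--> q0
  q0 --1--> q1
  q1 --1--> q0
Final state: q0
Accept states: {q1}
No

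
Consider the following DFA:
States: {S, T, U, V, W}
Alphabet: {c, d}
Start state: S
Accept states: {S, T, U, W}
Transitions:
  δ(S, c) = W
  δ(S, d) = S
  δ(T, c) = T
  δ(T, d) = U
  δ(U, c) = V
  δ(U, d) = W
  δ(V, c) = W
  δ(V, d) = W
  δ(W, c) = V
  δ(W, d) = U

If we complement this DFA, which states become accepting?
Complement accept states = All states \ Original accept states
= {S, T, U, V, W} \ {S, T, U, W}
{V}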